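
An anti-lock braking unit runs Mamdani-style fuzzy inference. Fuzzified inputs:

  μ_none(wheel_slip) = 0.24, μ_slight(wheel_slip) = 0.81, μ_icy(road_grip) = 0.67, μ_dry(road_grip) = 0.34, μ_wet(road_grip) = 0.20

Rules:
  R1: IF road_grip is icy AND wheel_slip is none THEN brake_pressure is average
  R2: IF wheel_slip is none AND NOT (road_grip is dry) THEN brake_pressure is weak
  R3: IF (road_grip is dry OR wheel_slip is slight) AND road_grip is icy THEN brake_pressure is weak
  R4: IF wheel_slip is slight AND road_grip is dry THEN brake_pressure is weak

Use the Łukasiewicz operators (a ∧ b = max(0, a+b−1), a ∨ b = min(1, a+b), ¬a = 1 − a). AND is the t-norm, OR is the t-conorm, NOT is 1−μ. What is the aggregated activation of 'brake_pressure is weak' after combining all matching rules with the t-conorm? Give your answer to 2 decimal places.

R1: icy=0.67, none=0.24; AND[max(0, a+b−1)] → w = 0.00
R2: none=0.24, ¬dry=1−0.34=0.66; AND[max(0, a+b−1)] → w = 0.00
R3: (dry=0.34 OR slight=0.81) = 1.00; AND[max(0, a+b−1)] with icy=0.67 → w = 0.67
R4: slight=0.81, dry=0.34; AND[max(0, a+b−1)] → w = 0.15
Rules with consequent 'weak': {R2, R3, R4} → strengths 0.00, 0.67, 0.15
Aggregate via t-conorm [min(1, a+b)]: 0.82

0.82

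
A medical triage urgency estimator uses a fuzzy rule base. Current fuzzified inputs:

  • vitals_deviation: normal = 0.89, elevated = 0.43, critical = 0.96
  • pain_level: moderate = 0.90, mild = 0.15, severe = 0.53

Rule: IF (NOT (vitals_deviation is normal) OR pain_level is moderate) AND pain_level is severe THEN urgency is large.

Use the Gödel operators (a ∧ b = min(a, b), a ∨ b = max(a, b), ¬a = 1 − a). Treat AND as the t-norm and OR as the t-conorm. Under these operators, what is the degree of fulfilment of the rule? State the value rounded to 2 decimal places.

firing strength: (¬normal=1−0.89=0.11 OR moderate=0.90) = 0.90; AND[min(a, b)] with severe=0.53 → w = 0.53

0.53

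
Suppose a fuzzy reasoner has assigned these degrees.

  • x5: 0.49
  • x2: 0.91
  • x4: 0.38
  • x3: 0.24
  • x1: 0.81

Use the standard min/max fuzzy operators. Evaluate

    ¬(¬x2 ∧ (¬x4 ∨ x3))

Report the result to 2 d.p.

¬x2 = 1 − 0.91 = 0.09
¬x4 = 1 − 0.38 = 0.62
¬x4 ∨ x3 = max(a, b) on (0.62, 0.24) = 0.62
¬x2 ∧ (¬x4 ∨ x3) = min(a, b) on (0.09, 0.62) = 0.09
¬(¬x2 ∧ (¬x4 ∨ x3)) = 1 − 0.09 = 0.91

0.91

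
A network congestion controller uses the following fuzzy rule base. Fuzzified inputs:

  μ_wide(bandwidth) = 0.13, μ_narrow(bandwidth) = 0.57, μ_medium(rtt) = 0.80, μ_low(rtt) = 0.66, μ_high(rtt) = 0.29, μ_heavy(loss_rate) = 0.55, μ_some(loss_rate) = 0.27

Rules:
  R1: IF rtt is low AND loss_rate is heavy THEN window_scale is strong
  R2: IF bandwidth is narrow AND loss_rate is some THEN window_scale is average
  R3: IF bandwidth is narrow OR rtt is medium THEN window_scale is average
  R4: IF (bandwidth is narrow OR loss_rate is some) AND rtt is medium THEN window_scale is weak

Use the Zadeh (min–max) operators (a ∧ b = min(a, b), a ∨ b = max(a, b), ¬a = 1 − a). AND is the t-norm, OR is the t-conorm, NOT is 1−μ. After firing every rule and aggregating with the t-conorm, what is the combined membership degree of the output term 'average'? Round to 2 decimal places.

0.80

R1: low=0.66, heavy=0.55; AND[min(a, b)] → w = 0.55
R2: narrow=0.57, some=0.27; AND[min(a, b)] → w = 0.27
R3: narrow=0.57, medium=0.80; OR[max(a, b)] → w = 0.80
R4: (narrow=0.57 OR some=0.27) = 0.57; AND[min(a, b)] with medium=0.80 → w = 0.57
Rules with consequent 'average': {R2, R3} → strengths 0.27, 0.80
Aggregate via t-conorm [max(a, b)]: 0.80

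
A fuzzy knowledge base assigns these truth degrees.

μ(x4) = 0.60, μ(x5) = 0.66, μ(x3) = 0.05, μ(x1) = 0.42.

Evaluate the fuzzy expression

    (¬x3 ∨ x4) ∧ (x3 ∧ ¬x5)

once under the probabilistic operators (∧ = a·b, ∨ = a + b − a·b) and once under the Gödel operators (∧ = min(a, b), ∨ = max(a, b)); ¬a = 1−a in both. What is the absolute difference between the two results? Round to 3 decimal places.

Under probabilistic:
  ¬x3 = 1 − 0.0500 = 0.9500
  ¬x3 ∨ x4 = a + b − a·b on (0.9500, 0.6000) = 0.9800
  ¬x5 = 1 − 0.6600 = 0.3400
  x3 ∧ ¬x5 = a·b on (0.0500, 0.3400) = 0.0170
  (¬x3 ∨ x4) ∧ (x3 ∧ ¬x5) = a·b on (0.9800, 0.0170) = 0.0167
  → value = 0.0167
Under Gödel:
  ¬x3 = 1 − 0.05 = 0.95
  ¬x3 ∨ x4 = max(a, b) on (0.95, 0.60) = 0.95
  ¬x5 = 1 − 0.66 = 0.34
  x3 ∧ ¬x5 = min(a, b) on (0.05, 0.34) = 0.05
  (¬x3 ∨ x4) ∧ (x3 ∧ ¬x5) = min(a, b) on (0.95, 0.05) = 0.05
  → value = 0.0500
|0.0167 − 0.0500| = 0.033

0.033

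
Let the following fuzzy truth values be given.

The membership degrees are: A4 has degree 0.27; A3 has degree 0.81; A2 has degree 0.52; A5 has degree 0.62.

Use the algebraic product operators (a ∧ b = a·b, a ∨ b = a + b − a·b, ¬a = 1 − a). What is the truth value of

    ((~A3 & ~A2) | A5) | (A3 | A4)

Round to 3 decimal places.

~A3 = 1 − 0.8100 = 0.1900
~A2 = 1 − 0.5200 = 0.4800
~A3 & ~A2 = a·b on (0.1900, 0.4800) = 0.0912
(~A3 & ~A2) | A5 = a + b − a·b on (0.0912, 0.6200) = 0.6547
A3 | A4 = a + b − a·b on (0.8100, 0.2700) = 0.8613
((~A3 & ~A2) | A5) | (A3 | A4) = a + b − a·b on (0.6547, 0.8613) = 0.9521

0.952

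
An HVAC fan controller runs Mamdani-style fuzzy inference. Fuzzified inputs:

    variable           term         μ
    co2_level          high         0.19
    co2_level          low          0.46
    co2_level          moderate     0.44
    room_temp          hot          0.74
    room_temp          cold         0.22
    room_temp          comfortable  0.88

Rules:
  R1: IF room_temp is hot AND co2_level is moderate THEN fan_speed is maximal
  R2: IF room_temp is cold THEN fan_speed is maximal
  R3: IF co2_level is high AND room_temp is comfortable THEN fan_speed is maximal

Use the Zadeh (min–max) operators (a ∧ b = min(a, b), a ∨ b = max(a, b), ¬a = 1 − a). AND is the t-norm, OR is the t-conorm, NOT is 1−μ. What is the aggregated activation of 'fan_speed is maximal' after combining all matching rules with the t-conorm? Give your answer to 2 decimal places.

R1: hot=0.74, moderate=0.44; AND[min(a, b)] → w = 0.44
R2: cold=0.22 → w = 0.22
R3: high=0.19, comfortable=0.88; AND[min(a, b)] → w = 0.19
Rules with consequent 'maximal': {R1, R2, R3} → strengths 0.44, 0.22, 0.19
Aggregate via t-conorm [max(a, b)]: 0.44

0.44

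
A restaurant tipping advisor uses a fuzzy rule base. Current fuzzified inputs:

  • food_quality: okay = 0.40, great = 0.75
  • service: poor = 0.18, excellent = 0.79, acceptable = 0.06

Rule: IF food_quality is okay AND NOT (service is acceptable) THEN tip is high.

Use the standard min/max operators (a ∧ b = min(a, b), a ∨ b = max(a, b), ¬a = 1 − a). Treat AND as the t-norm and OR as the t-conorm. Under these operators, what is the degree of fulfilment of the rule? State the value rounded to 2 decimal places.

0.40

firing strength: okay=0.40, ¬acceptable=1−0.06=0.94; AND[min(a, b)] → w = 0.40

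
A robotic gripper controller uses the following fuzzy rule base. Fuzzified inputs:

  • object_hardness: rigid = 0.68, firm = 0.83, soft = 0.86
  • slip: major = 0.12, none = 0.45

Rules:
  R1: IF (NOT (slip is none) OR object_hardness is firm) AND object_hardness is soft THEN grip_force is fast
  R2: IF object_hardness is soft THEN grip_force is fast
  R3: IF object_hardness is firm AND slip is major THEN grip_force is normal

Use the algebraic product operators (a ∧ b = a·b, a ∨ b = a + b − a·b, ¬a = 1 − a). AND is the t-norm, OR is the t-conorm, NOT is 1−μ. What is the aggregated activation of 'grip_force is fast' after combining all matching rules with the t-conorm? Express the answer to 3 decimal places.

0.971

R1: (¬none=1−0.45=0.55 OR firm=0.83) = 0.9235; AND[a·b] with soft=0.86 → w = 0.7942
R2: soft=0.86 → w = 0.8600
R3: firm=0.83, major=0.12; AND[a·b] → w = 0.0996
Rules with consequent 'fast': {R1, R2} → strengths 0.7942, 0.8600
Aggregate via t-conorm [a + b − a·b]: 0.9712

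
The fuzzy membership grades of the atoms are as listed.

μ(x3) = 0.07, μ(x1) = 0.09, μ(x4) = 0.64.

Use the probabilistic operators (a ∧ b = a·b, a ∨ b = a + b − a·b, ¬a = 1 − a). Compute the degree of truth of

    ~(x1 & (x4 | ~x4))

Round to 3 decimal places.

0.931

~x4 = 1 − 0.6400 = 0.3600
x4 | ~x4 = a + b − a·b on (0.6400, 0.3600) = 0.7696
x1 & (x4 | ~x4) = a·b on (0.0900, 0.7696) = 0.0693
~(x1 & (x4 | ~x4)) = 1 − 0.0693 = 0.9307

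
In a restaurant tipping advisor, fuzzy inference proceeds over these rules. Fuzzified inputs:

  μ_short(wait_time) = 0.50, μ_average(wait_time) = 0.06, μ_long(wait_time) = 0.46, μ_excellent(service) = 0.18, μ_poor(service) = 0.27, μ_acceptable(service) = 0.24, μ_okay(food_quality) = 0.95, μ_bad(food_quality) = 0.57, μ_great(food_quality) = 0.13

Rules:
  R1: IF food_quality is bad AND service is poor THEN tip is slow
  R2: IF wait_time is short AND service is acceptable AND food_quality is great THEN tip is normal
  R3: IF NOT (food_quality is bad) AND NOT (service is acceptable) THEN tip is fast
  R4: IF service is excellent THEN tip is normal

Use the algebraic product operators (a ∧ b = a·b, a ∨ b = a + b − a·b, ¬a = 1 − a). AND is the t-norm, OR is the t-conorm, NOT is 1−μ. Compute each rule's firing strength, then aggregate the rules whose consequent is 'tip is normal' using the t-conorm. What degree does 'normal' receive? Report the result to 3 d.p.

R1: bad=0.57, poor=0.27; AND[a·b] → w = 0.1539
R2: short=0.50, acceptable=0.24, great=0.13; AND[a·b] → w = 0.0156
R3: ¬bad=1−0.57=0.43, ¬acceptable=1−0.24=0.76; AND[a·b] → w = 0.3268
R4: excellent=0.18 → w = 0.1800
Rules with consequent 'normal': {R2, R4} → strengths 0.0156, 0.1800
Aggregate via t-conorm [a + b − a·b]: 0.1928

0.193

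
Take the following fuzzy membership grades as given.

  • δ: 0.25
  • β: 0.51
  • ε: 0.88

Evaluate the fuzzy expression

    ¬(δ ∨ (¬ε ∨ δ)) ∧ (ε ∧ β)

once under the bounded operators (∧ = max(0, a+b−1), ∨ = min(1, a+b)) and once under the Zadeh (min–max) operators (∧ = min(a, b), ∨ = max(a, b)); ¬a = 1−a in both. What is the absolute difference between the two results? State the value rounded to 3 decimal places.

Under bounded:
  ¬ε = 1 − 0.88 = 0.12
  ¬ε ∨ δ = min(1, a+b) on (0.12, 0.25) = 0.37
  δ ∨ (¬ε ∨ δ) = min(1, a+b) on (0.25, 0.37) = 0.62
  ¬(δ ∨ (¬ε ∨ δ)) = 1 − 0.62 = 0.38
  ε ∧ β = max(0, a+b−1) on (0.88, 0.51) = 0.39
  ¬(δ ∨ (¬ε ∨ δ)) ∧ (ε ∧ β) = max(0, a+b−1) on (0.38, 0.39) = 0.00
  → value = 0.0000
Under Zadeh (min–max):
  ¬ε = 1 − 0.88 = 0.12
  ¬ε ∨ δ = max(a, b) on (0.12, 0.25) = 0.25
  δ ∨ (¬ε ∨ δ) = max(a, b) on (0.25, 0.25) = 0.25
  ¬(δ ∨ (¬ε ∨ δ)) = 1 − 0.25 = 0.75
  ε ∧ β = min(a, b) on (0.88, 0.51) = 0.51
  ¬(δ ∨ (¬ε ∨ δ)) ∧ (ε ∧ β) = min(a, b) on (0.75, 0.51) = 0.51
  → value = 0.5100
|0.0000 − 0.5100| = 0.510

0.510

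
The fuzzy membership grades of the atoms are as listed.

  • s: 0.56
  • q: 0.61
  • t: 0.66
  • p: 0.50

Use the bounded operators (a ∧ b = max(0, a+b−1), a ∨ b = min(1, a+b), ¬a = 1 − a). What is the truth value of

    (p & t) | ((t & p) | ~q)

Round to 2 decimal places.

0.71

p & t = max(0, a+b−1) on (0.50, 0.66) = 0.16
t & p = max(0, a+b−1) on (0.66, 0.50) = 0.16
~q = 1 − 0.61 = 0.39
(t & p) | ~q = min(1, a+b) on (0.16, 0.39) = 0.55
(p & t) | ((t & p) | ~q) = min(1, a+b) on (0.16, 0.55) = 0.71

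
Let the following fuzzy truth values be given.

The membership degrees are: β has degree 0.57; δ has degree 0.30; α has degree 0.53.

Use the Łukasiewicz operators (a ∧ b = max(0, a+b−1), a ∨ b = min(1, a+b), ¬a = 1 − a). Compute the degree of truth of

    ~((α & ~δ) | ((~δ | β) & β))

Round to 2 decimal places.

~δ = 1 − 0.30 = 0.70
α & ~δ = max(0, a+b−1) on (0.53, 0.70) = 0.23
~δ = 1 − 0.30 = 0.70
~δ | β = min(1, a+b) on (0.70, 0.57) = 1.00
(~δ | β) & β = max(0, a+b−1) on (1.00, 0.57) = 0.57
(α & ~δ) | ((~δ | β) & β) = min(1, a+b) on (0.23, 0.57) = 0.80
~((α & ~δ) | ((~δ | β) & β)) = 1 − 0.80 = 0.20

0.20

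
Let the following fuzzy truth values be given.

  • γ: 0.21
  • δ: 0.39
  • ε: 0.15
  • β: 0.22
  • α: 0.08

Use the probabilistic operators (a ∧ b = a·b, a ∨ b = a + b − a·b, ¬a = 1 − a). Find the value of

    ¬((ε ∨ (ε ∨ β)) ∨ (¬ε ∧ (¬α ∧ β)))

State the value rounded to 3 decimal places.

ε ∨ β = a + b − a·b on (0.1500, 0.2200) = 0.3370
ε ∨ (ε ∨ β) = a + b − a·b on (0.1500, 0.3370) = 0.4365
¬ε = 1 − 0.1500 = 0.8500
¬α = 1 − 0.0800 = 0.9200
¬α ∧ β = a·b on (0.9200, 0.2200) = 0.2024
¬ε ∧ (¬α ∧ β) = a·b on (0.8500, 0.2024) = 0.1720
(ε ∨ (ε ∨ β)) ∨ (¬ε ∧ (¬α ∧ β)) = a + b − a·b on (0.4365, 0.1720) = 0.5334
¬((ε ∨ (ε ∨ β)) ∨ (¬ε ∧ (¬α ∧ β))) = 1 − 0.5334 = 0.4666

0.467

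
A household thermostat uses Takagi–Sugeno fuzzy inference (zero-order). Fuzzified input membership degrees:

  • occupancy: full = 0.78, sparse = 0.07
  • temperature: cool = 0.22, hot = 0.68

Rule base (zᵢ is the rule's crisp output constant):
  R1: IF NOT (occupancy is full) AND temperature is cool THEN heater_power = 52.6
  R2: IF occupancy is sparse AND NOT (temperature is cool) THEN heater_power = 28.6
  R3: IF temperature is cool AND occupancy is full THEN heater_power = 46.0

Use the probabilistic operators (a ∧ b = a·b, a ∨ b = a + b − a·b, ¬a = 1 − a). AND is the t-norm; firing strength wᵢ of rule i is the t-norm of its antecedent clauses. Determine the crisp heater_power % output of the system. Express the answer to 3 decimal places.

43.704

R1 (z=52.6): ¬full=1−0.78=0.22, cool=0.22; AND[a·b] → w = 0.0484
R2 (z=28.6): sparse=0.07, ¬cool=1−0.22=0.78; AND[a·b] → w = 0.0546
R3 (z=46.0): cool=0.22, full=0.78; AND[a·b] → w = 0.1716
Weighted average = (0.0484·52.6 + 0.0546·28.6 + 0.1716·46.0) / (0.0484 + 0.0546 + 0.1716)
  = 12.0010 / 0.2746 = 43.704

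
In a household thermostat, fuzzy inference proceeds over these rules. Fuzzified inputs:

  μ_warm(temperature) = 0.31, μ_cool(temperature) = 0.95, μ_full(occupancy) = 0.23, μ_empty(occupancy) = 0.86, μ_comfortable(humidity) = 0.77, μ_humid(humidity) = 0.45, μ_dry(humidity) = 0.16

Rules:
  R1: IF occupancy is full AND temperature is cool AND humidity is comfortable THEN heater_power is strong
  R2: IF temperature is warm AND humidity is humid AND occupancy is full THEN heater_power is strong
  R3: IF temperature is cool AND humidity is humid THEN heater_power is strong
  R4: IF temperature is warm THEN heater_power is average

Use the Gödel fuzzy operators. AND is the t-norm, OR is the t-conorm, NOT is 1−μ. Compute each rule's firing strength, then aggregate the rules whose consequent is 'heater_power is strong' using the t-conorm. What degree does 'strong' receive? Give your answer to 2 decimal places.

0.45

R1: full=0.23, cool=0.95, comfortable=0.77; AND[min(a, b)] → w = 0.23
R2: warm=0.31, humid=0.45, full=0.23; AND[min(a, b)] → w = 0.23
R3: cool=0.95, humid=0.45; AND[min(a, b)] → w = 0.45
R4: warm=0.31 → w = 0.31
Rules with consequent 'strong': {R1, R2, R3} → strengths 0.23, 0.23, 0.45
Aggregate via t-conorm [max(a, b)]: 0.45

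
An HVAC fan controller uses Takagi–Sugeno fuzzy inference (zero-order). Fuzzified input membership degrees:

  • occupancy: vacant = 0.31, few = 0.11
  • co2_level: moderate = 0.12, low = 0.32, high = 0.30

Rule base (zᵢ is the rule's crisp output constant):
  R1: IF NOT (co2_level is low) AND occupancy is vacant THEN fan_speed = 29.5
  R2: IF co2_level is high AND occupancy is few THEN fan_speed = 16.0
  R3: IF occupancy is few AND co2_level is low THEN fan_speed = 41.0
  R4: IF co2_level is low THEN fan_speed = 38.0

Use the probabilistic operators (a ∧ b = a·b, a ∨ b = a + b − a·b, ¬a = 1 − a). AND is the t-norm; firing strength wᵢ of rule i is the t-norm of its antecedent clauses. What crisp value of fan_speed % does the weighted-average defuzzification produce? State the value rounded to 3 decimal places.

33.973

R1 (z=29.5): ¬low=1−0.32=0.68, vacant=0.31; AND[a·b] → w = 0.2108
R2 (z=16.0): high=0.30, few=0.11; AND[a·b] → w = 0.0330
R3 (z=41.0): few=0.11, low=0.32; AND[a·b] → w = 0.0352
R4 (z=38.0): low=0.32 → w = 0.3200
Weighted average = (0.2108·29.5 + 0.0330·16.0 + 0.0352·41.0 + 0.3200·38.0) / (0.2108 + 0.0330 + 0.0352 + 0.3200)
  = 20.3498 / 0.5990 = 33.973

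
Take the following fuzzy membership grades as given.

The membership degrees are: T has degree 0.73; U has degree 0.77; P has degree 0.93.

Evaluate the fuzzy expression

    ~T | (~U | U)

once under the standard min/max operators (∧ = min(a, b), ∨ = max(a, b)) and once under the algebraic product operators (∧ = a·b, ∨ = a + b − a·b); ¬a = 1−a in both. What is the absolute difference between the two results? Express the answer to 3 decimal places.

0.101

Under standard min/max:
  ~T = 1 − 0.73 = 0.27
  ~U = 1 − 0.77 = 0.23
  ~U | U = max(a, b) on (0.23, 0.77) = 0.77
  ~T | (~U | U) = max(a, b) on (0.27, 0.77) = 0.77
  → value = 0.7700
Under algebraic product:
  ~T = 1 − 0.7300 = 0.2700
  ~U = 1 − 0.7700 = 0.2300
  ~U | U = a + b − a·b on (0.2300, 0.7700) = 0.8229
  ~T | (~U | U) = a + b − a·b on (0.2700, 0.8229) = 0.8707
  → value = 0.8707
|0.7700 − 0.8707| = 0.101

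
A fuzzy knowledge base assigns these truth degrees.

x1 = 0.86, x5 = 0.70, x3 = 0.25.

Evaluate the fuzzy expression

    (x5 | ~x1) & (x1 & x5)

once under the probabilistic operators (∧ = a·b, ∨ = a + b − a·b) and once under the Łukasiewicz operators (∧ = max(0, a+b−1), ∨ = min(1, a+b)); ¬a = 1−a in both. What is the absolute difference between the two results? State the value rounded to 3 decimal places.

0.047

Under probabilistic:
  ~x1 = 1 − 0.8600 = 0.1400
  x5 | ~x1 = a + b − a·b on (0.7000, 0.1400) = 0.7420
  x1 & x5 = a·b on (0.8600, 0.7000) = 0.6020
  (x5 | ~x1) & (x1 & x5) = a·b on (0.7420, 0.6020) = 0.4467
  → value = 0.4467
Under Łukasiewicz:
  ~x1 = 1 − 0.86 = 0.14
  x5 | ~x1 = min(1, a+b) on (0.70, 0.14) = 0.84
  x1 & x5 = max(0, a+b−1) on (0.86, 0.70) = 0.56
  (x5 | ~x1) & (x1 & x5) = max(0, a+b−1) on (0.84, 0.56) = 0.40
  → value = 0.4000
|0.4467 − 0.4000| = 0.047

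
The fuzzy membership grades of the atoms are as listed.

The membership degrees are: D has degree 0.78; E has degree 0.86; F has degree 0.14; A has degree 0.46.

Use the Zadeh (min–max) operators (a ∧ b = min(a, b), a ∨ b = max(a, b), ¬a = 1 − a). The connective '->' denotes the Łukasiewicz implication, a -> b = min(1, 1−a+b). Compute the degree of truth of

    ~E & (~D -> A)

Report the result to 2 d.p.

0.14

~E = 1 − 0.86 = 0.14
~D = 1 − 0.78 = 0.22
~D -> A  [Łukasiewicz: min(1, 1−a+b)] with a=0.22, b=0.46 → 1.00
~E & (~D -> A) = min(a, b) on (0.14, 1.00) = 0.14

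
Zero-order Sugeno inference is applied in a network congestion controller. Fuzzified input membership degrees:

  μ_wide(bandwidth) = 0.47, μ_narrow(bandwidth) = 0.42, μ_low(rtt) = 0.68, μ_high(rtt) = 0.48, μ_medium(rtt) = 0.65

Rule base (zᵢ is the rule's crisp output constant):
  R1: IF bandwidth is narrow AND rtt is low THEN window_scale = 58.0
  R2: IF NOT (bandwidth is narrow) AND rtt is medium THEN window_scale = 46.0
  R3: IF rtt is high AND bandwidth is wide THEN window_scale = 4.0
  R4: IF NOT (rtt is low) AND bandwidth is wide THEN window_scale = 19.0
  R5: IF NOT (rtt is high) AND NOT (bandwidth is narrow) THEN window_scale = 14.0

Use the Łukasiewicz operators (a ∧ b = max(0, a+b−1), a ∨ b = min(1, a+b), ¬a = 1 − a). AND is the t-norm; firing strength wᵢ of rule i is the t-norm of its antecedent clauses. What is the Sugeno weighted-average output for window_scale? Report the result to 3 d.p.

R1 (z=58.0): narrow=0.42, low=0.68; AND[max(0, a+b−1)] → w = 0.10
R2 (z=46.0): ¬narrow=1−0.42=0.58, medium=0.65; AND[max(0, a+b−1)] → w = 0.23
R3 (z=4.0): high=0.48, wide=0.47; AND[max(0, a+b−1)] → w = 0.00
R4 (z=19.0): ¬low=1−0.68=0.32, wide=0.47; AND[max(0, a+b−1)] → w = 0.00
R5 (z=14.0): ¬high=1−0.48=0.52, ¬narrow=1−0.42=0.58; AND[max(0, a+b−1)] → w = 0.10
Weighted average = (0.10·58.0 + 0.23·46.0 + 0.00·4.0 + 0.00·19.0 + 0.10·14.0) / (0.10 + 0.23 + 0.00 + 0.00 + 0.10)
  = 17.7800 / 0.4300 = 41.349

41.349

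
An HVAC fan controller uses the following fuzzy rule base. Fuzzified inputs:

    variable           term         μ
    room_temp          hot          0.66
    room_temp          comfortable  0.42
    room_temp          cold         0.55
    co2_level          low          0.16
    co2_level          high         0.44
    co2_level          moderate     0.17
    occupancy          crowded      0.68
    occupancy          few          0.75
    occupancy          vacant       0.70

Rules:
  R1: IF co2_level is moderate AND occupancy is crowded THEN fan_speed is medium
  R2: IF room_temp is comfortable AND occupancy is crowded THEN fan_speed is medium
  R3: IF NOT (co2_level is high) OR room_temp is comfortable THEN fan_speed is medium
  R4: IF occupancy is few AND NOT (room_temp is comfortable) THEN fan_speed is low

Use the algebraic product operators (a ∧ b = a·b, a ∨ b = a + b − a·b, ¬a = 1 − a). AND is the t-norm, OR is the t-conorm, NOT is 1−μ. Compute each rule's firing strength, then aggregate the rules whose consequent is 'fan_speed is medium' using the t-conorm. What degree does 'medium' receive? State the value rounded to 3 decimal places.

0.839

R1: moderate=0.17, crowded=0.68; AND[a·b] → w = 0.1156
R2: comfortable=0.42, crowded=0.68; AND[a·b] → w = 0.2856
R3: ¬high=1−0.44=0.56, comfortable=0.42; OR[a + b − a·b] → w = 0.7448
R4: few=0.75, ¬comfortable=1−0.42=0.58; AND[a·b] → w = 0.4350
Rules with consequent 'medium': {R1, R2, R3} → strengths 0.1156, 0.2856, 0.7448
Aggregate via t-conorm [a + b − a·b]: 0.8388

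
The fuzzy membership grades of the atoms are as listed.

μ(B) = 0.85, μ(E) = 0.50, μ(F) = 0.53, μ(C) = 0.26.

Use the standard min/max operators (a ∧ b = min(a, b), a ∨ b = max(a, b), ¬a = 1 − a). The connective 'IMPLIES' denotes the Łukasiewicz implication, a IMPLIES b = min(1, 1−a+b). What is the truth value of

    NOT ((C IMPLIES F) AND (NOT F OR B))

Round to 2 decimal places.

C IMPLIES F  [Łukasiewicz: min(1, 1−a+b)] with a=0.26, b=0.53 → 1.00
NOT F = 1 − 0.53 = 0.47
NOT F OR B = max(a, b) on (0.47, 0.85) = 0.85
(C IMPLIES F) AND (NOT F OR B) = min(a, b) on (1.00, 0.85) = 0.85
NOT ((C IMPLIES F) AND (NOT F OR B)) = 1 − 0.85 = 0.15

0.15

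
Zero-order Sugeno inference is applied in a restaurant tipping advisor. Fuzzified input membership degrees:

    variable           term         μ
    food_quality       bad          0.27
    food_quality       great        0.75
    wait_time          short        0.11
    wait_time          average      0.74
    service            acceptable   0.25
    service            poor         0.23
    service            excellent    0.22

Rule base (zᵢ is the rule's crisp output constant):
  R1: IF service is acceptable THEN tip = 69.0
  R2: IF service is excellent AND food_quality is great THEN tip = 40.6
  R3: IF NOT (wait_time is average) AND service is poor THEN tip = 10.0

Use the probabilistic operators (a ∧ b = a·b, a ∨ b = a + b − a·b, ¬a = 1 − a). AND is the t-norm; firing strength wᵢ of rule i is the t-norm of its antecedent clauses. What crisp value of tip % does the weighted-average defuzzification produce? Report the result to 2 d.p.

R1 (z=69.0): acceptable=0.25 → w = 0.2500
R2 (z=40.6): excellent=0.22, great=0.75; AND[a·b] → w = 0.1650
R3 (z=10.0): ¬average=1−0.74=0.26, poor=0.23; AND[a·b] → w = 0.0598
Weighted average = (0.2500·69.0 + 0.1650·40.6 + 0.0598·10.0) / (0.2500 + 0.1650 + 0.0598)
  = 24.5470 / 0.4748 = 51.70

51.70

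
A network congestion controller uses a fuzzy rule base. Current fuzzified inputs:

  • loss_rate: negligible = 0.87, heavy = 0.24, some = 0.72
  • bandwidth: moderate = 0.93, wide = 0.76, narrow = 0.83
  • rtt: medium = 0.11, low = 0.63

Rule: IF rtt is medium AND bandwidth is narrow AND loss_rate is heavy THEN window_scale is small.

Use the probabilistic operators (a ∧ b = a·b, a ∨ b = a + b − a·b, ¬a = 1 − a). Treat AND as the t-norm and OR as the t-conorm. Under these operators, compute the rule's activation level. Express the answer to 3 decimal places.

firing strength: medium=0.11, narrow=0.83, heavy=0.24; AND[a·b] → w = 0.0219

0.022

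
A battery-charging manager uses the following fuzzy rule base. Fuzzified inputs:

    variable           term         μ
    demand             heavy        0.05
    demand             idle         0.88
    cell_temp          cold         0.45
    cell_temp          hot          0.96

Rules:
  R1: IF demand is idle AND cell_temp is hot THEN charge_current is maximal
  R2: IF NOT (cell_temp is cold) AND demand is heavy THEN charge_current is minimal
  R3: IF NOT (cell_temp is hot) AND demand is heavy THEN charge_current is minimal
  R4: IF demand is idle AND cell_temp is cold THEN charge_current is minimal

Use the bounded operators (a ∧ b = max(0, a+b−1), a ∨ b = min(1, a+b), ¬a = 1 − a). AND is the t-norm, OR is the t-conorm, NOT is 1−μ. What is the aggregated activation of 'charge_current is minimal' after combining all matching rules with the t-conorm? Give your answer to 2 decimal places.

R1: idle=0.88, hot=0.96; AND[max(0, a+b−1)] → w = 0.84
R2: ¬cold=1−0.45=0.55, heavy=0.05; AND[max(0, a+b−1)] → w = 0.00
R3: ¬hot=1−0.96=0.04, heavy=0.05; AND[max(0, a+b−1)] → w = 0.00
R4: idle=0.88, cold=0.45; AND[max(0, a+b−1)] → w = 0.33
Rules with consequent 'minimal': {R2, R3, R4} → strengths 0.00, 0.00, 0.33
Aggregate via t-conorm [min(1, a+b)]: 0.33

0.33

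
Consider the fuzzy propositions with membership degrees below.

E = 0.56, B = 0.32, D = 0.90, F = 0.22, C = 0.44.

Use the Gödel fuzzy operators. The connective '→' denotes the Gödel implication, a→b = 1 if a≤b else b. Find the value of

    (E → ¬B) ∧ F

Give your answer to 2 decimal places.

0.22

¬B = 1 − 0.32 = 0.68
E → ¬B  [Gödel: 1 if a≤b else b] with a=0.56, b=0.68 → 1.00
(E → ¬B) ∧ F = min(a, b) on (1.00, 0.22) = 0.22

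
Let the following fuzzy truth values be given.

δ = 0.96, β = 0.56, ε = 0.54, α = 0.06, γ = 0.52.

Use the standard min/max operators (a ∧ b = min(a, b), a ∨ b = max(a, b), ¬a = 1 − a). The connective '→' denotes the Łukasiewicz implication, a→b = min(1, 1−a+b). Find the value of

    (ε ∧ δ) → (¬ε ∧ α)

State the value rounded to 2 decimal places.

ε ∧ δ = min(a, b) on (0.54, 0.96) = 0.54
¬ε = 1 − 0.54 = 0.46
¬ε ∧ α = min(a, b) on (0.46, 0.06) = 0.06
(ε ∧ δ) → (¬ε ∧ α)  [Łukasiewicz: min(1, 1−a+b)] with a=0.54, b=0.06 → 0.52

0.52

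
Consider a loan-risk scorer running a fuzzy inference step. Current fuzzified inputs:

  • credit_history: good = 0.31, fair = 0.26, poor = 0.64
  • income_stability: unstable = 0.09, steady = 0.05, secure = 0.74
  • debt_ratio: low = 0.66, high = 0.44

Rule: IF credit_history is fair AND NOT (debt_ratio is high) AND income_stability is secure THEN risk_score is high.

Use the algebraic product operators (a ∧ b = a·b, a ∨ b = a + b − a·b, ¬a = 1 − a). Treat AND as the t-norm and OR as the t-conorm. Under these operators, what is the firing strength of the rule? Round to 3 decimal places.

firing strength: fair=0.26, ¬high=1−0.44=0.56, secure=0.74; AND[a·b] → w = 0.1077

0.108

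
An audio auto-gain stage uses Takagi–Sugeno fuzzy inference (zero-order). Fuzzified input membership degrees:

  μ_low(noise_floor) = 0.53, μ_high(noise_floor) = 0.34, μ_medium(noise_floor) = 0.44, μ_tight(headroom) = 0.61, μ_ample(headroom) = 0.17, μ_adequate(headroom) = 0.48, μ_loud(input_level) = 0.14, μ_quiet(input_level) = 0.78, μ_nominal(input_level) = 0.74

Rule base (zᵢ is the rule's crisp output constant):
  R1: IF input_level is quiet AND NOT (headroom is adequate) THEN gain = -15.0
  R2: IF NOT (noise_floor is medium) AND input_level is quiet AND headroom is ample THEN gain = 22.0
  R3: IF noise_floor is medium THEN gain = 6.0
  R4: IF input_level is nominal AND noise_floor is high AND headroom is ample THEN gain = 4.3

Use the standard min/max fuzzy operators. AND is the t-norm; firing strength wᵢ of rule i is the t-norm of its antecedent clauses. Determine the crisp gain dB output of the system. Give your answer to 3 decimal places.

R1 (z=-15.0): quiet=0.78, ¬adequate=1−0.48=0.52; AND[min(a, b)] → w = 0.52
R2 (z=22.0): ¬medium=1−0.44=0.56, quiet=0.78, ample=0.17; AND[min(a, b)] → w = 0.17
R3 (z=6.0): medium=0.44 → w = 0.44
R4 (z=4.3): nominal=0.74, high=0.34, ample=0.17; AND[min(a, b)] → w = 0.17
Weighted average = (0.52·-15.0 + 0.17·22.0 + 0.44·6.0 + 0.17·4.3) / (0.52 + 0.17 + 0.44 + 0.17)
  = -0.6890 / 1.3000 = -0.530

-0.530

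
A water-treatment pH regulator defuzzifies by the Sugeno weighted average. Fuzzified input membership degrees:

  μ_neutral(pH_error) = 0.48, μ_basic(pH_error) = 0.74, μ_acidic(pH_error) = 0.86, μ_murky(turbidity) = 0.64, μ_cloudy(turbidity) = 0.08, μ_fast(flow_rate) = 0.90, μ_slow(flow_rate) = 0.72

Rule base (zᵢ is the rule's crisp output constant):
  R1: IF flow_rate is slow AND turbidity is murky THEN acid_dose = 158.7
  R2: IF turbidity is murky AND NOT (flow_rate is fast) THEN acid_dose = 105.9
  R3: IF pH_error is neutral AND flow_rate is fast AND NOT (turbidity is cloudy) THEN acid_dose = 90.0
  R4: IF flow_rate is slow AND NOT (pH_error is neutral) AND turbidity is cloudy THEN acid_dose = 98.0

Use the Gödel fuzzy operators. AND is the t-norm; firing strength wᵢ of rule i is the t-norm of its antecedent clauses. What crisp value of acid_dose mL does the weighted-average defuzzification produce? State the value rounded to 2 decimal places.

125.54

R1 (z=158.7): slow=0.72, murky=0.64; AND[min(a, b)] → w = 0.64
R2 (z=105.9): murky=0.64, ¬fast=1−0.90=0.10; AND[min(a, b)] → w = 0.10
R3 (z=90.0): neutral=0.48, fast=0.90, ¬cloudy=1−0.08=0.92; AND[min(a, b)] → w = 0.48
R4 (z=98.0): slow=0.72, ¬neutral=1−0.48=0.52, cloudy=0.08; AND[min(a, b)] → w = 0.08
Weighted average = (0.64·158.7 + 0.10·105.9 + 0.48·90.0 + 0.08·98.0) / (0.64 + 0.10 + 0.48 + 0.08)
  = 163.1980 / 1.3000 = 125.54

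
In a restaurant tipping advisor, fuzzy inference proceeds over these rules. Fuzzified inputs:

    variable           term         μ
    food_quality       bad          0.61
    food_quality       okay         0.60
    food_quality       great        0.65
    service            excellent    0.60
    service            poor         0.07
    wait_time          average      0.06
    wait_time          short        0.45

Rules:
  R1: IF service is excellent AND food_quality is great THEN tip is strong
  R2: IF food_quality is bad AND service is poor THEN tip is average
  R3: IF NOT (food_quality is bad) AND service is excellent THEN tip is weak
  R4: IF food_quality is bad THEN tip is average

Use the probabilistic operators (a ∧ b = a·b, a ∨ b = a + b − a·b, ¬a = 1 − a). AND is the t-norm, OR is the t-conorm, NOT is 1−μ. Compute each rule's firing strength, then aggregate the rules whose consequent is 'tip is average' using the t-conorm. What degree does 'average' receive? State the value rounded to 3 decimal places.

0.627

R1: excellent=0.60, great=0.65; AND[a·b] → w = 0.3900
R2: bad=0.61, poor=0.07; AND[a·b] → w = 0.0427
R3: ¬bad=1−0.61=0.39, excellent=0.60; AND[a·b] → w = 0.2340
R4: bad=0.61 → w = 0.6100
Rules with consequent 'average': {R2, R4} → strengths 0.0427, 0.6100
Aggregate via t-conorm [a + b − a·b]: 0.6267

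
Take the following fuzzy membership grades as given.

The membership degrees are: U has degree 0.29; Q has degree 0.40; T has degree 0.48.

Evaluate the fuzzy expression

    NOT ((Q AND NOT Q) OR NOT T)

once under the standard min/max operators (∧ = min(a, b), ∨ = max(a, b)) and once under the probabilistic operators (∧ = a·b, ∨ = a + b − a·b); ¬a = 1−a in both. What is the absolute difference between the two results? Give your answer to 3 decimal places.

Under standard min/max:
  NOT Q = 1 − 0.40 = 0.60
  Q AND NOT Q = min(a, b) on (0.40, 0.60) = 0.40
  NOT T = 1 − 0.48 = 0.52
  (Q AND NOT Q) OR NOT T = max(a, b) on (0.40, 0.52) = 0.52
  NOT ((Q AND NOT Q) OR NOT T) = 1 − 0.52 = 0.48
  → value = 0.4800
Under probabilistic:
  NOT Q = 1 − 0.4000 = 0.6000
  Q AND NOT Q = a·b on (0.4000, 0.6000) = 0.2400
  NOT T = 1 − 0.4800 = 0.5200
  (Q AND NOT Q) OR NOT T = a + b − a·b on (0.2400, 0.5200) = 0.6352
  NOT ((Q AND NOT Q) OR NOT T) = 1 − 0.6352 = 0.3648
  → value = 0.3648
|0.4800 − 0.3648| = 0.115

0.115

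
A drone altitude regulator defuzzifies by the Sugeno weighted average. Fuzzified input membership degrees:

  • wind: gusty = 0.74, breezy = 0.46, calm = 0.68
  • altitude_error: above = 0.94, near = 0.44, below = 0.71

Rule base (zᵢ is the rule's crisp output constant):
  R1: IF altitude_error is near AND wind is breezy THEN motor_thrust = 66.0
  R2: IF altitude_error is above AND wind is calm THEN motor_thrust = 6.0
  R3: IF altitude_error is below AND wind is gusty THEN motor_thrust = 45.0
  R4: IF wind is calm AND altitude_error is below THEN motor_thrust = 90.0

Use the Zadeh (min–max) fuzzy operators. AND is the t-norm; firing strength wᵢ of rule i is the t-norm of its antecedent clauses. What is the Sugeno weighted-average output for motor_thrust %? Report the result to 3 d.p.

50.307

R1 (z=66.0): near=0.44, breezy=0.46; AND[min(a, b)] → w = 0.44
R2 (z=6.0): above=0.94, calm=0.68; AND[min(a, b)] → w = 0.68
R3 (z=45.0): below=0.71, gusty=0.74; AND[min(a, b)] → w = 0.71
R4 (z=90.0): calm=0.68, below=0.71; AND[min(a, b)] → w = 0.68
Weighted average = (0.44·66.0 + 0.68·6.0 + 0.71·45.0 + 0.68·90.0) / (0.44 + 0.68 + 0.71 + 0.68)
  = 126.2700 / 2.5100 = 50.307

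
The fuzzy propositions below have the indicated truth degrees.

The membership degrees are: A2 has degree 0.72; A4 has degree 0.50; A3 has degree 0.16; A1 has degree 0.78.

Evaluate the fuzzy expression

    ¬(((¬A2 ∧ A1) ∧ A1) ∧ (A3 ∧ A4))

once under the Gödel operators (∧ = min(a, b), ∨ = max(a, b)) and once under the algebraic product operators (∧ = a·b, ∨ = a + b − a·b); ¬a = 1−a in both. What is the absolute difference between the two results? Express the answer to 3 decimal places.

Under Gödel:
  ¬A2 = 1 − 0.72 = 0.28
  ¬A2 ∧ A1 = min(a, b) on (0.28, 0.78) = 0.28
  (¬A2 ∧ A1) ∧ A1 = min(a, b) on (0.28, 0.78) = 0.28
  A3 ∧ A4 = min(a, b) on (0.16, 0.50) = 0.16
  ((¬A2 ∧ A1) ∧ A1) ∧ (A3 ∧ A4) = min(a, b) on (0.28, 0.16) = 0.16
  ¬(((¬A2 ∧ A1) ∧ A1) ∧ (A3 ∧ A4)) = 1 − 0.16 = 0.84
  → value = 0.8400
Under algebraic product:
  ¬A2 = 1 − 0.7200 = 0.2800
  ¬A2 ∧ A1 = a·b on (0.2800, 0.7800) = 0.2184
  (¬A2 ∧ A1) ∧ A1 = a·b on (0.2184, 0.7800) = 0.1704
  A3 ∧ A4 = a·b on (0.1600, 0.5000) = 0.0800
  ((¬A2 ∧ A1) ∧ A1) ∧ (A3 ∧ A4) = a·b on (0.1704, 0.0800) = 0.0136
  ¬(((¬A2 ∧ A1) ∧ A1) ∧ (A3 ∧ A4)) = 1 − 0.0136 = 0.9864
  → value = 0.9864
|0.8400 − 0.9864| = 0.146

0.146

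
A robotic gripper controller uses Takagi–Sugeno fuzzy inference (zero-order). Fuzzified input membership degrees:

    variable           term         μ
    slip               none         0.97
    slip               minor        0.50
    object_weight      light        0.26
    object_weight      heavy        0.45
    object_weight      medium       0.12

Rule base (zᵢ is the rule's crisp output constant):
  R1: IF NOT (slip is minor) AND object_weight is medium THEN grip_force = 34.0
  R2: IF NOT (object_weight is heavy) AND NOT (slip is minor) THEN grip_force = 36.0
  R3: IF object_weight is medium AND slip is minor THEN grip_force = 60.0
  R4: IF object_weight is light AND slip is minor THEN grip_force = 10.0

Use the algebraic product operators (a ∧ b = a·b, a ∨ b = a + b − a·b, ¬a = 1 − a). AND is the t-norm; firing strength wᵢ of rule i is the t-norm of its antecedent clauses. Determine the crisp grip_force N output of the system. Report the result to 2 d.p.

32.08

R1 (z=34.0): ¬minor=1−0.50=0.50, medium=0.12; AND[a·b] → w = 0.0600
R2 (z=36.0): ¬heavy=1−0.45=0.55, ¬minor=1−0.50=0.50; AND[a·b] → w = 0.2750
R3 (z=60.0): medium=0.12, minor=0.50; AND[a·b] → w = 0.0600
R4 (z=10.0): light=0.26, minor=0.50; AND[a·b] → w = 0.1300
Weighted average = (0.0600·34.0 + 0.2750·36.0 + 0.0600·60.0 + 0.1300·10.0) / (0.0600 + 0.2750 + 0.0600 + 0.1300)
  = 16.8400 / 0.5250 = 32.08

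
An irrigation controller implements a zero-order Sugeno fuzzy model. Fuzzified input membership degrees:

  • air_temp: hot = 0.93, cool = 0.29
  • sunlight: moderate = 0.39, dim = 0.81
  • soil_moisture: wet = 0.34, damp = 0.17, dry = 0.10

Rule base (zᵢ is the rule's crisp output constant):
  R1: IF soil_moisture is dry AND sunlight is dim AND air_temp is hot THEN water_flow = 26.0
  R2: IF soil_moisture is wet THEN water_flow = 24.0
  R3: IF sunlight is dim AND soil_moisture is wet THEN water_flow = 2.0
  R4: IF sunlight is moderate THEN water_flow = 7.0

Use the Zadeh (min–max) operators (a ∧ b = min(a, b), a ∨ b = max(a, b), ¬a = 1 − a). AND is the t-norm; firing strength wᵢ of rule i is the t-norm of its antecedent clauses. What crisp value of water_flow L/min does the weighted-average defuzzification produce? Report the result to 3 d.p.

12.111

R1 (z=26.0): dry=0.10, dim=0.81, hot=0.93; AND[min(a, b)] → w = 0.10
R2 (z=24.0): wet=0.34 → w = 0.34
R3 (z=2.0): dim=0.81, wet=0.34; AND[min(a, b)] → w = 0.34
R4 (z=7.0): moderate=0.39 → w = 0.39
Weighted average = (0.10·26.0 + 0.34·24.0 + 0.34·2.0 + 0.39·7.0) / (0.10 + 0.34 + 0.34 + 0.39)
  = 14.1700 / 1.1700 = 12.111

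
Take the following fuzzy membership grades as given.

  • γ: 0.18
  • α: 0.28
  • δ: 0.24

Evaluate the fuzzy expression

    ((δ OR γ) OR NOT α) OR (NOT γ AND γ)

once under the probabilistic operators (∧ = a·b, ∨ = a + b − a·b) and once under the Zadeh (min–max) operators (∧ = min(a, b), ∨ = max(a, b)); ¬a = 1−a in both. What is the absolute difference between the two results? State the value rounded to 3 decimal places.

Under probabilistic:
  δ OR γ = a + b − a·b on (0.2400, 0.1800) = 0.3768
  NOT α = 1 − 0.2800 = 0.7200
  (δ OR γ) OR NOT α = a + b − a·b on (0.3768, 0.7200) = 0.8255
  NOT γ = 1 − 0.1800 = 0.8200
  NOT γ AND γ = a·b on (0.8200, 0.1800) = 0.1476
  ((δ OR γ) OR NOT α) OR (NOT γ AND γ) = a + b − a·b on (0.8255, 0.1476) = 0.8513
  → value = 0.8513
Under Zadeh (min–max):
  δ OR γ = max(a, b) on (0.24, 0.18) = 0.24
  NOT α = 1 − 0.28 = 0.72
  (δ OR γ) OR NOT α = max(a, b) on (0.24, 0.72) = 0.72
  NOT γ = 1 − 0.18 = 0.82
  NOT γ AND γ = min(a, b) on (0.82, 0.18) = 0.18
  ((δ OR γ) OR NOT α) OR (NOT γ AND γ) = max(a, b) on (0.72, 0.18) = 0.72
  → value = 0.7200
|0.8513 − 0.7200| = 0.131

0.131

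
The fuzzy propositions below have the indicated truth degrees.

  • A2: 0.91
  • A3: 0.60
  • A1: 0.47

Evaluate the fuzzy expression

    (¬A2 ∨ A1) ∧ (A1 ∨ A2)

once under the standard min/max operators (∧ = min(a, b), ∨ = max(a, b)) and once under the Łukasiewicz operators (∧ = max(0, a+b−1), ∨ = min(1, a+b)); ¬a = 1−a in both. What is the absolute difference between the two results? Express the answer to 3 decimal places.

Under standard min/max:
  ¬A2 = 1 − 0.91 = 0.09
  ¬A2 ∨ A1 = max(a, b) on (0.09, 0.47) = 0.47
  A1 ∨ A2 = max(a, b) on (0.47, 0.91) = 0.91
  (¬A2 ∨ A1) ∧ (A1 ∨ A2) = min(a, b) on (0.47, 0.91) = 0.47
  → value = 0.4700
Under Łukasiewicz:
  ¬A2 = 1 − 0.91 = 0.09
  ¬A2 ∨ A1 = min(1, a+b) on (0.09, 0.47) = 0.56
  A1 ∨ A2 = min(1, a+b) on (0.47, 0.91) = 1.00
  (¬A2 ∨ A1) ∧ (A1 ∨ A2) = max(0, a+b−1) on (0.56, 1.00) = 0.56
  → value = 0.5600
|0.4700 − 0.5600| = 0.090

0.090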